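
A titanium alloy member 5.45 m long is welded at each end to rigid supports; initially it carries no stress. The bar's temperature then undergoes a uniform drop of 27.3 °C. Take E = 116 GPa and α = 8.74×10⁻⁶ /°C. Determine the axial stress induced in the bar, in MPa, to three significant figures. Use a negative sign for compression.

Free thermal expansion αLΔT = 8.74e-6 · 5450 · -27.3 = -1.3 mm.
The walls impose strain ε = −(-1.3)/5450 = 2.3860e-04; σ = Eε = 116000 · 2.3860e-04 = 27.68 MPa.

27.7 MPa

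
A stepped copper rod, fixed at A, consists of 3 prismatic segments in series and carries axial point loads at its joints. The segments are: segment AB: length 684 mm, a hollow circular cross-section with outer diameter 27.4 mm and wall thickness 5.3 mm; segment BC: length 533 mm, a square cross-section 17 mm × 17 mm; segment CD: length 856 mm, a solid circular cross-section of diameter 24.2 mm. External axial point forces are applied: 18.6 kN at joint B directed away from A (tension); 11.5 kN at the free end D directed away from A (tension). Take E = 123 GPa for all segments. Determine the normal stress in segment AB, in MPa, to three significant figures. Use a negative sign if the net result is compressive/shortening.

81.8 MPa

Internal axial forces (sectioning from the free end, tension +): N_CD = 11.5 kN, N_BC = 11.5 kN, N_AB = 30.1 kN.
A_AB = 368 mm².
σ_AB = N_AB/A_AB = 30100/368 = 81.8 MPa.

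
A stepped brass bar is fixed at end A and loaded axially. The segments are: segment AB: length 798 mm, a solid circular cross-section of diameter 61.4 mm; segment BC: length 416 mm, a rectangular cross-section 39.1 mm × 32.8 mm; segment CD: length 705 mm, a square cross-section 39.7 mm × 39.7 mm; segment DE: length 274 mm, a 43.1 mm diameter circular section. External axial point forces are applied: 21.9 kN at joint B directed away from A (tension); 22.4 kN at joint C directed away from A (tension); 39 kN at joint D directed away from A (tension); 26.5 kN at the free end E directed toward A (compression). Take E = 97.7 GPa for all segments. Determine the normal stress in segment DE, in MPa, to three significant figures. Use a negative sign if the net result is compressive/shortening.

-18.2 MPa

Internal axial forces (sectioning from the free end, tension +): N_DE = -26.5 kN, N_CD = 12.5 kN, N_BC = 34.9 kN, N_AB = 56.8 kN.
A_DE = 1459 mm².
σ_DE = N_DE/A_DE = -26500/1459 = -18.16 MPa.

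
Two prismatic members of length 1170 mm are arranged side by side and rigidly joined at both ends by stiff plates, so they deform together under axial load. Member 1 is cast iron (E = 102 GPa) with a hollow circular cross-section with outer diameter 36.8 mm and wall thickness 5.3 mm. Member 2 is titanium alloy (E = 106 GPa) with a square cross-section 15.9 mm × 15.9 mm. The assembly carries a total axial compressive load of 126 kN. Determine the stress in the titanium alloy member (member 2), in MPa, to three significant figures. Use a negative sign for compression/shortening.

-166 MPa

A_1 = 524.5 mm².
A_2 = 252.8 mm².
Equal strain + equilibrium ⇒ each member carries load in proportion to AE: A₁E₁ = 53500000 N, A₂E₂ = 26800000 N, ΣAE = 80300000 N.
σ₂ = P·E₂/ΣAE = -126000·106000/80300000 = -166.3 MPa.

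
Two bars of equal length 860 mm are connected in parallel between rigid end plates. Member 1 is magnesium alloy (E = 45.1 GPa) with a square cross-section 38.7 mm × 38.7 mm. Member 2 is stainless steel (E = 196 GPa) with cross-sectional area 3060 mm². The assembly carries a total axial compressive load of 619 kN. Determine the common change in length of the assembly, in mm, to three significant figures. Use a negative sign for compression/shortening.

A_1 = 1498 mm².
Equal strain + equilibrium ⇒ each member carries load in proportion to AE: A₁E₁ = 67550000 N, A₂E₂ = 599800000 N, ΣAE = 667300000 N.
δ = PL/ΣAE = -619000·860/667300000 = -0.7977 mm.

-0.798 mm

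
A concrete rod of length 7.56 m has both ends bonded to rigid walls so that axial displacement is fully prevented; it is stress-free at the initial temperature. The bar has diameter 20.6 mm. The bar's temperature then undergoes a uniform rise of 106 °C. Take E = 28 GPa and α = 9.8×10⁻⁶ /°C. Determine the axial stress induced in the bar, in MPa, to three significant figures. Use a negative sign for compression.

Free thermal expansion αLΔT = 9.8e-6 · 7560 · 106 = 7.853 mm.
The walls impose strain ε = −(7.853)/7560 = -1.0388e-03; σ = Eε = 28000 · -1.0388e-03 = -29.09 MPa.

-29.1 MPa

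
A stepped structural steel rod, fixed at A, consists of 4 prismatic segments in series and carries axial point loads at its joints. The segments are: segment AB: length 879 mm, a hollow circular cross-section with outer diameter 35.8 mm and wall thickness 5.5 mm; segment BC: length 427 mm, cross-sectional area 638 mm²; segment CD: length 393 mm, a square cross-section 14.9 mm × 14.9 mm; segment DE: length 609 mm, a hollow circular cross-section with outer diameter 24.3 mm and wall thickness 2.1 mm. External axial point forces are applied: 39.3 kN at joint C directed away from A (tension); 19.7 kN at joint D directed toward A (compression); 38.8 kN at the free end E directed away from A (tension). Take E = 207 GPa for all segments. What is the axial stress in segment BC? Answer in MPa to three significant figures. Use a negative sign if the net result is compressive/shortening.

91.5 MPa

Internal axial forces (sectioning from the free end, tension +): N_DE = 38.8 kN, N_CD = 19.1 kN, N_BC = 58.4 kN, N_AB = 58.4 kN.
σ_BC = N_BC/A_BC = 58400/638 = 91.54 MPa.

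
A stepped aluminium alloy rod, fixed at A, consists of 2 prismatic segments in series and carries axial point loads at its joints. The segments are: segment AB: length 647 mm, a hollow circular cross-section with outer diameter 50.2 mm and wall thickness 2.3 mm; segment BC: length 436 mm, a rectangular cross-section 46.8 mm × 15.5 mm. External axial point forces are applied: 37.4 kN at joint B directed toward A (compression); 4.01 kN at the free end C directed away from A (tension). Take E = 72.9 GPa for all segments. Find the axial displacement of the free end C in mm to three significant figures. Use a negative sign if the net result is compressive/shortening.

-0.823 mm

Internal axial forces (sectioning from the free end, tension +): N_BC = 4.01 kN, N_AB = -33.39 kN.
A_AB = 346.1 mm².
A_BC = 725.4 mm².
δ_AB = -33390·647/(346.1·72900) = -0.8562 mm
δ_BC = 4010·436/(725.4·72900) = 0.03306 mm
δ = Σδ_i = -0.8231 mm.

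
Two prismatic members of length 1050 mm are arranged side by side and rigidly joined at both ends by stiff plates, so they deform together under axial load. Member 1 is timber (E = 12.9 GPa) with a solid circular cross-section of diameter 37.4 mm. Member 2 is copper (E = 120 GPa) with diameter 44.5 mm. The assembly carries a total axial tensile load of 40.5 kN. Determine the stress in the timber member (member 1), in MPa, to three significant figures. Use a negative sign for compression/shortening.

A_1 = 1099 mm².
A_2 = 1555 mm².
Equal strain + equilibrium ⇒ each member carries load in proportion to AE: A₁E₁ = 14170000 N, A₂E₂ = 186600000 N, ΣAE = 200800000 N.
σ₁ = P·E₁/ΣAE = 40500·12900/200800000 = 2.602 MPa.

2.60 MPa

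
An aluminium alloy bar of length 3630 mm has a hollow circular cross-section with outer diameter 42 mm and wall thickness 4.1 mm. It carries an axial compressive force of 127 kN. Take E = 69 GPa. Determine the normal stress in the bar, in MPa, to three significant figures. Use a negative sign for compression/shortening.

-260 MPa

A = 488.2 mm².
σ = N/A = -127000/488.2 = -260.2 MPa.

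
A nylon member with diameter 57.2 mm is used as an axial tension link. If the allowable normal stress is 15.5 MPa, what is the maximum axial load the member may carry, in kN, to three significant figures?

A = 2570 mm².
P_max = σ_allow · A = 15.5 · 2570 = 39830 N = 39.83 kN.

39.8 kN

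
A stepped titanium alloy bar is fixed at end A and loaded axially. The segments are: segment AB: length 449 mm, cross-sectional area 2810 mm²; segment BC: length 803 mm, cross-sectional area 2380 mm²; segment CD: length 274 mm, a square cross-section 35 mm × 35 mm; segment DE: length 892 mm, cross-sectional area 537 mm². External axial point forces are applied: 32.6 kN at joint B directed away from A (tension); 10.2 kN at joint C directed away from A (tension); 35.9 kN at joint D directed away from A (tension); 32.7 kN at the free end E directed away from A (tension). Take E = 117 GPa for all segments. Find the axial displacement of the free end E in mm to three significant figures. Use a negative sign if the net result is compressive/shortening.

0.975 mm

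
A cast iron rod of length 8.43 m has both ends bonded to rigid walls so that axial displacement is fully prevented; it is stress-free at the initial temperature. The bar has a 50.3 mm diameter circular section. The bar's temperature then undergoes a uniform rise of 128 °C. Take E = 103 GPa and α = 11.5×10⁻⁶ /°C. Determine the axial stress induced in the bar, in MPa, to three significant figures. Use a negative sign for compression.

Free thermal expansion αLΔT = 11.5e-6 · 8430 · 128 = 12.41 mm.
The walls impose strain ε = −(12.41)/8430 = -1.4720e-03; σ = Eε = 103000 · -1.4720e-03 = -151.6 MPa.

-152 MPa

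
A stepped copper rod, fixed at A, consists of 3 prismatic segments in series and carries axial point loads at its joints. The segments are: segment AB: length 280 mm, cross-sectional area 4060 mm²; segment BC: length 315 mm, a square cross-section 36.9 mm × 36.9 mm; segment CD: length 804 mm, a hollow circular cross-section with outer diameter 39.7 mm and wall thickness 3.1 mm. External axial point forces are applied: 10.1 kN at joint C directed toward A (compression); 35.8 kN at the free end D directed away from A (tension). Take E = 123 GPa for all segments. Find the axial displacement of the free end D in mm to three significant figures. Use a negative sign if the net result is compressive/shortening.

Internal axial forces (sectioning from the free end, tension +): N_CD = 35.8 kN, N_BC = 25.7 kN, N_AB = 25.7 kN.
A_BC = 1362 mm².
A_CD = 356.4 mm².
δ_AB = 25700·280/(4060·123000) = 0.01441 mm
δ_BC = 25700·315/(1362·123000) = 0.04834 mm
δ_CD = 35800·804/(356.4·123000) = 0.6565 mm
δ = Σδ_i = 0.7193 mm.

0.719 mm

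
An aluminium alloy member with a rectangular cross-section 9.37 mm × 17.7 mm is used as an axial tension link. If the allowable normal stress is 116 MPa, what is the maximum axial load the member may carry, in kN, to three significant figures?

A = 165.8 mm².
P_max = σ_allow · A = 116 · 165.8 = 19240 N = 19.24 kN.

19.2 kN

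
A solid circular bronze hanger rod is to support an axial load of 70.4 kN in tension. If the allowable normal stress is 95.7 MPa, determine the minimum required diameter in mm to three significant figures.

Required area A ≥ P/σ_allow = 70400/95.7 = 735.6 mm².
For a solid circular section, d ≥ √(4A/π) = 30.6 mm.

30.6 mm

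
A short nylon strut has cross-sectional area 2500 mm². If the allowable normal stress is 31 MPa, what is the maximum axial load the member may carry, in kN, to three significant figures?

77.5 kN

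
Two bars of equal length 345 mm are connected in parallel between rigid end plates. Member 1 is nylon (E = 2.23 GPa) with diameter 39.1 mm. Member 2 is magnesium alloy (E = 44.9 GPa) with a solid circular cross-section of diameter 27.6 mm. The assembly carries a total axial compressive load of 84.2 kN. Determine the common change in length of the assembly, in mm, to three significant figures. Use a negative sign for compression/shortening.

A_1 = 1201 mm².
A_2 = 598.3 mm².
Equal strain + equilibrium ⇒ each member carries load in proportion to AE: A₁E₁ = 2678000 N, A₂E₂ = 26860000 N, ΣAE = 29540000 N.
δ = PL/ΣAE = -84200·345/29540000 = -0.9834 mm.

-0.983 mm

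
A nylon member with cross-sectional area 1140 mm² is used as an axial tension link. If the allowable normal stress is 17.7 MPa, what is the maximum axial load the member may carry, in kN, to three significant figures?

20.2 kN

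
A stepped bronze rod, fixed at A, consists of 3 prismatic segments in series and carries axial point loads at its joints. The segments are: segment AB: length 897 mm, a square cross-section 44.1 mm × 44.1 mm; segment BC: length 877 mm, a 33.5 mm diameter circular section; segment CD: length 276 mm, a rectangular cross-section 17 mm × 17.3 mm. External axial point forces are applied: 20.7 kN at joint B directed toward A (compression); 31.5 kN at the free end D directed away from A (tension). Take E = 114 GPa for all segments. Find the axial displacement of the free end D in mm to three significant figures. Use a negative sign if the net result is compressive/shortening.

Internal axial forces (sectioning from the free end, tension +): N_CD = 31.5 kN, N_BC = 31.5 kN, N_AB = 10.8 kN.
A_AB = 1945 mm².
A_BC = 881.4 mm².
A_CD = 294.1 mm².
δ_AB = 10800·897/(1945·114000) = 0.0437 mm
δ_BC = 31500·877/(881.4·114000) = 0.2749 mm
δ_CD = 31500·276/(294.1·114000) = 0.2593 mm
δ = Σδ_i = 0.5779 mm.

0.578 mm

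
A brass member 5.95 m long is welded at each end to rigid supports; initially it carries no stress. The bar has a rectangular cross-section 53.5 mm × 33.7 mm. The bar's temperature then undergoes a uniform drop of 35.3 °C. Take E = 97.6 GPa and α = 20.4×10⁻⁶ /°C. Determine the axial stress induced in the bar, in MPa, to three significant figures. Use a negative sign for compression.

70.3 MPa

Free thermal expansion αLΔT = 20.4e-6 · 5950 · -35.3 = -4.285 mm.
The walls impose strain ε = −(-4.285)/5950 = 7.2012e-04; σ = Eε = 97600 · 7.2012e-04 = 70.28 MPa.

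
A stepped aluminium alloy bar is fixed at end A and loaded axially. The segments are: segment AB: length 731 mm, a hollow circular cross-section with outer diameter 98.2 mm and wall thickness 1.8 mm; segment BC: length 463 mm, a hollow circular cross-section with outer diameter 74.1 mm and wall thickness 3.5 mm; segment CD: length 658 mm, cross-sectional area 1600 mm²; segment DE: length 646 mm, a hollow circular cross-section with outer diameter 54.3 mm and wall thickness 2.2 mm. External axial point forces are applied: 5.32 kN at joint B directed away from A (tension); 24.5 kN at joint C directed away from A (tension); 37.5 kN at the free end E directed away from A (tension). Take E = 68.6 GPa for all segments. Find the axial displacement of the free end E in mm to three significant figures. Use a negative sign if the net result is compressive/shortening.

Internal axial forces (sectioning from the free end, tension +): N_DE = 37.5 kN, N_CD = 37.5 kN, N_BC = 62 kN, N_AB = 67.32 kN.
A_AB = 545.1 mm².
A_BC = 776.3 mm².
A_DE = 360.1 mm².
δ_AB = 67320·731/(545.1·68600) = 1.316 mm
δ_BC = 62000·463/(776.3·68600) = 0.539 mm
δ_CD = 37500·658/(1600·68600) = 0.2248 mm
δ_DE = 37500·646/(360.1·68600) = 0.9807 mm
δ = Σδ_i = 3.06 mm.

3.06 mm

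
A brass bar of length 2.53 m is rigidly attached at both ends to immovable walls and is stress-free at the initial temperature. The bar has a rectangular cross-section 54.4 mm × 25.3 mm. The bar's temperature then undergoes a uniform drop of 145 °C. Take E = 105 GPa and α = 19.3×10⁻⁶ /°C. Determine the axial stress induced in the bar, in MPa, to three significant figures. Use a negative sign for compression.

294 MPa

Free thermal expansion αLΔT = 19.3e-6 · 2530 · -145 = -7.08 mm.
The walls impose strain ε = −(-7.08)/2530 = 2.7985e-03; σ = Eε = 105000 · 2.7985e-03 = 293.8 MPa.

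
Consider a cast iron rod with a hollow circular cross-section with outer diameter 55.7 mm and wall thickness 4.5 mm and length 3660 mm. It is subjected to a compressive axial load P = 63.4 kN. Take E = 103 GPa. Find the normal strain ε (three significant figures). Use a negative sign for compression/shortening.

A = 723.8 mm².
σ = N/A = -87.59 MPa; ε = σ/E = -87.59/103000 = -8.504e-04.

-8.50e-04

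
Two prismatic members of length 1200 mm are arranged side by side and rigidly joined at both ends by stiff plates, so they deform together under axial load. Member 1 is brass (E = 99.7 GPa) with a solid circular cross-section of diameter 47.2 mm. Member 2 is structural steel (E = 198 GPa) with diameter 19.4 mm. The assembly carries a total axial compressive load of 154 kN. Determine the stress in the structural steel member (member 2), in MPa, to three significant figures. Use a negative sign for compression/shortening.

A_1 = 1750 mm².
A_2 = 295.6 mm².
Equal strain + equilibrium ⇒ each member carries load in proportion to AE: A₁E₁ = 174400000 N, A₂E₂ = 58530000 N, ΣAE = 233000000 N.
σ₂ = P·E₂/ΣAE = -154000·198000/233000000 = -130.9 MPa.

-131 MPa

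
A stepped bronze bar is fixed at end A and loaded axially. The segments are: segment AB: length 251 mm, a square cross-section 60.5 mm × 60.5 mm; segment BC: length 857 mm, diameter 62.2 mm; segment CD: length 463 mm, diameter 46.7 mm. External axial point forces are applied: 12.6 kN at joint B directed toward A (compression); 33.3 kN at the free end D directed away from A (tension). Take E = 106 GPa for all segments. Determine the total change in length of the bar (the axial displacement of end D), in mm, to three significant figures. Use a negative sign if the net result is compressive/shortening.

Internal axial forces (sectioning from the free end, tension +): N_CD = 33.3 kN, N_BC = 33.3 kN, N_AB = 20.7 kN.
A_AB = 3660 mm².
A_BC = 3039 mm².
A_CD = 1713 mm².
δ_AB = 20700·251/(3660·106000) = 0.01339 mm
δ_BC = 33300·857/(3039·106000) = 0.0886 mm
δ_CD = 33300·463/(1713·106000) = 0.08492 mm
δ = Σδ_i = 0.1869 mm.

0.187 mm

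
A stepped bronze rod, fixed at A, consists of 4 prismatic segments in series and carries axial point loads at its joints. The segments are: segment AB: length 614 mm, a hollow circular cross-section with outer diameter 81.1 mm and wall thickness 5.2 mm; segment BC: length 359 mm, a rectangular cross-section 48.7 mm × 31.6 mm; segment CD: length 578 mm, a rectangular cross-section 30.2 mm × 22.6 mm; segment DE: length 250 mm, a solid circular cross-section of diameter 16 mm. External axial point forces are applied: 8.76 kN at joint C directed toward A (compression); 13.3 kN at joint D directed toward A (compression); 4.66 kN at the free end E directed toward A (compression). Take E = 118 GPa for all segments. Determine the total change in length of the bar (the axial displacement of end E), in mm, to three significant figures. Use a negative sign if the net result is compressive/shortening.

-0.343 mm

Internal axial forces (sectioning from the free end, tension +): N_DE = -4.66 kN, N_CD = -17.96 kN, N_BC = -26.72 kN, N_AB = -26.72 kN.
A_AB = 1240 mm².
A_BC = 1539 mm².
A_CD = 682.5 mm².
A_DE = 201.1 mm².
δ_AB = -26720·614/(1240·118000) = -0.1121 mm
δ_BC = -26720·359/(1539·118000) = -0.05282 mm
δ_CD = -17960·578/(682.5·118000) = -0.1289 mm
δ_DE = -4660·250/(201.1·118000) = -0.0491 mm
δ = Σδ_i = -0.343 mm.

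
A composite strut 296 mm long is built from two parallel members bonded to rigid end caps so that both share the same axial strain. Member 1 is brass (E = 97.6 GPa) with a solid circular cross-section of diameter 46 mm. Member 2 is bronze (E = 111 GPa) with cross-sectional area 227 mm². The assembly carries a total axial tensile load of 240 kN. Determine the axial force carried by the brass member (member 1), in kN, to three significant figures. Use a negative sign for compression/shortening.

208 kN

A_1 = 1662 mm².
Equal strain + equilibrium ⇒ each member carries load in proportion to AE: A₁E₁ = 162200000 N, A₂E₂ = 25200000 N, ΣAE = 187400000 N.
F₁ = P·A₁E₁/ΣAE = 240000·162200000/187400000 = 207700 N.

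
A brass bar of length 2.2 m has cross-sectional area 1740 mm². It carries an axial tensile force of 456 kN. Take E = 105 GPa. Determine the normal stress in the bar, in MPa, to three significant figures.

σ = N/A = 456000/1740 = 262.1 MPa.

262 MPa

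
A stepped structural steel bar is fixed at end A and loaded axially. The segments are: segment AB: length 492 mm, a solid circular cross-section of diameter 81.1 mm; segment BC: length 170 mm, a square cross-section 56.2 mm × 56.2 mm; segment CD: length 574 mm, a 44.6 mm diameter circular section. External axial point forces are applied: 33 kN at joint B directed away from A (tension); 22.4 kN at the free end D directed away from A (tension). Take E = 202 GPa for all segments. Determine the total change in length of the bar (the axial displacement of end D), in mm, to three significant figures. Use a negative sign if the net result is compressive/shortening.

0.0728 mm

Internal axial forces (sectioning from the free end, tension +): N_CD = 22.4 kN, N_BC = 22.4 kN, N_AB = 55.4 kN.
A_AB = 5166 mm².
A_BC = 3158 mm².
A_CD = 1562 mm².
δ_AB = 55400·492/(5166·202000) = 0.02612 mm
δ_BC = 22400·170/(3158·202000) = 0.005969 mm
δ_CD = 22400·574/(1562·202000) = 0.04074 mm
δ = Σδ_i = 0.07283 mm.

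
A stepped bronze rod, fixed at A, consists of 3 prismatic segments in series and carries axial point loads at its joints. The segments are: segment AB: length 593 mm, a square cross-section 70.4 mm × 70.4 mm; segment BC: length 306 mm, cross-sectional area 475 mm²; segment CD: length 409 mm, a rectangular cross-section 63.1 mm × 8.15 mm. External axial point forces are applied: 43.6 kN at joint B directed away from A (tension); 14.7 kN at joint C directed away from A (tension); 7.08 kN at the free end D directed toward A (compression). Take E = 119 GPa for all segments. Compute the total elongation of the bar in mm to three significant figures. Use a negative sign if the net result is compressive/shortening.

Internal axial forces (sectioning from the free end, tension +): N_CD = -7.08 kN, N_BC = 7.62 kN, N_AB = 51.22 kN.
A_AB = 4956 mm².
A_CD = 514.3 mm².
δ_AB = 51220·593/(4956·119000) = 0.0515 mm
δ_BC = 7620·306/(475·119000) = 0.04125 mm
δ_CD = -7080·409/(514.3·119000) = -0.04732 mm
δ = Σδ_i = 0.04543 mm.

0.0454 mm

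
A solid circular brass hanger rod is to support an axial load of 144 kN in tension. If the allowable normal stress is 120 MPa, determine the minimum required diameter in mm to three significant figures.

Required area A ≥ P/σ_allow = 144000/120 = 1200 mm².
For a solid circular section, d ≥ √(4A/π) = 39.09 mm.

39.1 mm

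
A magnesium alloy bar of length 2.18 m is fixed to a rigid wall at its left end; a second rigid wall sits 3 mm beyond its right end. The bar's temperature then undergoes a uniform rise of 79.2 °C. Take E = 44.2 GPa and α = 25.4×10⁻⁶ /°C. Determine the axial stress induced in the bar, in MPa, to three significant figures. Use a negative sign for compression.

Free thermal expansion αLΔT = 25.4e-6 · 2180 · 79.2 = 4.385 mm.
The walls engage after the gap closes; constrained expansion = 4.385 − 3 = 1.385 mm.
The walls impose strain ε = −(1.385)/2180 = -6.3553e-04; σ = Eε = 44200 · -6.3553e-04 = -28.09 MPa.

-28.1 MPa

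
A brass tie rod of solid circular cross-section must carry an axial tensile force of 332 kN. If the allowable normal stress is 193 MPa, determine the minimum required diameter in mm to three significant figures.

46.8 mm

Required area A ≥ P/σ_allow = 332000/193 = 1720 mm².
For a solid circular section, d ≥ √(4A/π) = 46.8 mm.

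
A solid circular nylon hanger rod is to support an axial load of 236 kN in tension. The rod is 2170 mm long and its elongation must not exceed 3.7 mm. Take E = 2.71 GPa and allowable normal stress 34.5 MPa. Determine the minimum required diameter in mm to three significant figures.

255 mm

Required area A ≥ P/σ_allow = 236000/34.5 = 6841 mm².
For a solid circular section, d ≥ √(4A/π) = 93.33 mm.
Elongation limit: A ≥ PL/(Eδ_allow) = 236000·2170/(2710·3.7) = 51070 mm² ⇒ d ≥ 255 mm.
The elongation limit governs.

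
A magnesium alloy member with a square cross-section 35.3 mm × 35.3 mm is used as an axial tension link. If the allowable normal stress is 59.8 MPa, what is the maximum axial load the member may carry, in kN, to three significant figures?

A = 1246 mm².
P_max = σ_allow · A = 59.8 · 1246 = 74520 N = 74.52 kN.

74.5 kN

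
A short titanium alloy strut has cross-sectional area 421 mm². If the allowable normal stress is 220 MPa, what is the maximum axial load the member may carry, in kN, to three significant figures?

P_max = σ_allow · A = 220 · 421 = 92620 N = 92.62 kN.

92.6 kN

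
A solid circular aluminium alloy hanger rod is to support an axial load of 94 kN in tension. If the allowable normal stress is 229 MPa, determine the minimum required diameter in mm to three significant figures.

22.9 mm

Required area A ≥ P/σ_allow = 94000/229 = 410.5 mm².
For a solid circular section, d ≥ √(4A/π) = 22.86 mm.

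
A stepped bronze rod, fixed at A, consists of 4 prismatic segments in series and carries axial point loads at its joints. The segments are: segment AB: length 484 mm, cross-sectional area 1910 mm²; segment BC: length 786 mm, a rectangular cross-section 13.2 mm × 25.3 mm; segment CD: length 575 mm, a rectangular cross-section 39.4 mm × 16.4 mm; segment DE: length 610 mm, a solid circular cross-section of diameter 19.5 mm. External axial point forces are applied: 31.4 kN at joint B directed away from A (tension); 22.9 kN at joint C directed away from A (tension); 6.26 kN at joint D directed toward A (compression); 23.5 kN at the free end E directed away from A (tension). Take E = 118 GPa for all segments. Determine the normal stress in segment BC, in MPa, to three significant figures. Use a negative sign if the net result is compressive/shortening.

Internal axial forces (sectioning from the free end, tension +): N_DE = 23.5 kN, N_CD = 17.24 kN, N_BC = 40.14 kN, N_AB = 71.54 kN.
A_BC = 334 mm².
σ_BC = N_BC/A_BC = 40140/334 = 120.2 MPa.

120 MPa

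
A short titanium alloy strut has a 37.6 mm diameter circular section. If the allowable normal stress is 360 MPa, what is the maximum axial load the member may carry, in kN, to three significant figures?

A = 1110 mm².
P_max = σ_allow · A = 360 · 1110 = 399700 N = 399.7 kN.

400 kN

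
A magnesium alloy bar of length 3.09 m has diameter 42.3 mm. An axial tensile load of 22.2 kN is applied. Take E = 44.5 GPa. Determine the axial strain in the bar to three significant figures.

3.55e-04

A = 1405 mm².
σ = N/A = 15.8 MPa; ε = σ/E = 15.8/44500 = 3.550e-04.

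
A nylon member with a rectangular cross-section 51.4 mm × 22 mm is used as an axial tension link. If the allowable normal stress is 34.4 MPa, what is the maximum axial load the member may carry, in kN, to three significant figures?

38.9 kN

A = 1131 mm².
P_max = σ_allow · A = 34.4 · 1131 = 38900 N = 38.9 kN.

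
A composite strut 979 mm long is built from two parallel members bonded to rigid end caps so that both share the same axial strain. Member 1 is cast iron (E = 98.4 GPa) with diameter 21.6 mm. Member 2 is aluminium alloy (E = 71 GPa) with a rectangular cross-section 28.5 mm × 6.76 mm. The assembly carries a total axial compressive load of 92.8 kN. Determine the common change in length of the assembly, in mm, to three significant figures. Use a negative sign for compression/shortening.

-1.83 mm

A_1 = 366.4 mm².
A_2 = 192.7 mm².
Equal strain + equilibrium ⇒ each member carries load in proportion to AE: A₁E₁ = 36060000 N, A₂E₂ = 13680000 N, ΣAE = 49740000 N.
δ = PL/ΣAE = -92800·979/49740000 = -1.827 mm.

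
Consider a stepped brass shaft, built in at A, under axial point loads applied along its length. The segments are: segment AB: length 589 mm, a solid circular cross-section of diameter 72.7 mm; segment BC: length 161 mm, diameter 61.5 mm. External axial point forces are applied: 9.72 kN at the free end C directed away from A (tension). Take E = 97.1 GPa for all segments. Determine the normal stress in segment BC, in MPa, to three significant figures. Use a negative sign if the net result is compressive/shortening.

Internal axial forces (sectioning from the free end, tension +): N_BC = 9.72 kN, N_AB = 9.72 kN.
A_BC = 2971 mm².
σ_BC = N_BC/A_BC = 9720/2971 = 3.272 MPa.

3.27 MPa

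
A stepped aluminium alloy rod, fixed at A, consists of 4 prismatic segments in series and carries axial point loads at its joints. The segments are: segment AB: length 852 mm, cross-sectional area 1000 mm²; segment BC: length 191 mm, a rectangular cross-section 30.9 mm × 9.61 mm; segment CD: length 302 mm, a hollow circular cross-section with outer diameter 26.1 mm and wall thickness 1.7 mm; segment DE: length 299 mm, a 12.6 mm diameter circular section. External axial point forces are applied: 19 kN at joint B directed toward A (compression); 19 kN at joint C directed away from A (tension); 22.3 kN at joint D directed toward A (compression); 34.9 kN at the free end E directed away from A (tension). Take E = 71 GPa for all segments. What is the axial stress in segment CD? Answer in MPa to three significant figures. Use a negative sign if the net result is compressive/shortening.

Internal axial forces (sectioning from the free end, tension +): N_DE = 34.9 kN, N_CD = 12.6 kN, N_BC = 31.6 kN, N_AB = 12.6 kN.
A_CD = 130.3 mm².
σ_CD = N_CD/A_CD = 12600/130.3 = 96.69 MPa.

96.7 MPa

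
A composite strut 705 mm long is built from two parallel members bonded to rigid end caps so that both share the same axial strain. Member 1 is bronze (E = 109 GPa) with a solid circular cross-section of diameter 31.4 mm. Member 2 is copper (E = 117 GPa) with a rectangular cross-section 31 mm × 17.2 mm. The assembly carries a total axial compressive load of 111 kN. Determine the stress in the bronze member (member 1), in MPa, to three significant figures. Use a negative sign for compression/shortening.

-82.4 MPa

A_1 = 774.4 mm².
A_2 = 533.2 mm².
Equal strain + equilibrium ⇒ each member carries load in proportion to AE: A₁E₁ = 84410000 N, A₂E₂ = 62380000 N, ΣAE = 146800000 N.
σ₁ = P·E₁/ΣAE = -111000·109000/146800000 = -82.42 MPa.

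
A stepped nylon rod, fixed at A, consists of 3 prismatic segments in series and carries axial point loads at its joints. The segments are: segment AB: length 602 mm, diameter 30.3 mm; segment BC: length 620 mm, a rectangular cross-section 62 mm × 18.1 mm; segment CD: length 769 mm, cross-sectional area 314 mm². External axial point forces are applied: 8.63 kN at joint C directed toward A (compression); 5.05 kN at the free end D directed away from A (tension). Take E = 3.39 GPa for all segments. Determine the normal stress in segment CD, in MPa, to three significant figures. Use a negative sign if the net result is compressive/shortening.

Internal axial forces (sectioning from the free end, tension +): N_CD = 5.05 kN, N_BC = -3.58 kN, N_AB = -3.58 kN.
σ_CD = N_CD/A_CD = 5050/314 = 16.08 MPa.

16.1 MPa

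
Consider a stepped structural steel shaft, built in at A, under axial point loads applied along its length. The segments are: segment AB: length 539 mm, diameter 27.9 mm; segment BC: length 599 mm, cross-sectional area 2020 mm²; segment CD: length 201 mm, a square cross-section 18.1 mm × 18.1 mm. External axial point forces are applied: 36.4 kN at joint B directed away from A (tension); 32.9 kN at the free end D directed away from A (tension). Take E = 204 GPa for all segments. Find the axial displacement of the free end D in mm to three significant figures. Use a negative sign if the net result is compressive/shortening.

0.446 mm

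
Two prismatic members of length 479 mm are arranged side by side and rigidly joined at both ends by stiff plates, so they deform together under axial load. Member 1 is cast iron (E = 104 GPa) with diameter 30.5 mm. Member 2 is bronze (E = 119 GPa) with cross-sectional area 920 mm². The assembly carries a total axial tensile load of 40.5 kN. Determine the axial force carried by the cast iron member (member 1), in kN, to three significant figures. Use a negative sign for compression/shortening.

A_1 = 730.6 mm².
Equal strain + equilibrium ⇒ each member carries load in proportion to AE: A₁E₁ = 75980000 N, A₂E₂ = 109500000 N, ΣAE = 185500000 N.
F₁ = P·A₁E₁/ΣAE = 40500·75980000/185500000 = 16590 N.

16.6 kN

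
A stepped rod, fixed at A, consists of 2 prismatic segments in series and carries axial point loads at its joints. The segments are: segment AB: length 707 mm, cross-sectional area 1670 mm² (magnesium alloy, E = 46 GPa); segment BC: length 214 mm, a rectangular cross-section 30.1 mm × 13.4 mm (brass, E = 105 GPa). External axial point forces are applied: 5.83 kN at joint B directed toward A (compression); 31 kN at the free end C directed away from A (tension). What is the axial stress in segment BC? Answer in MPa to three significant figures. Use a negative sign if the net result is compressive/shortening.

76.9 MPa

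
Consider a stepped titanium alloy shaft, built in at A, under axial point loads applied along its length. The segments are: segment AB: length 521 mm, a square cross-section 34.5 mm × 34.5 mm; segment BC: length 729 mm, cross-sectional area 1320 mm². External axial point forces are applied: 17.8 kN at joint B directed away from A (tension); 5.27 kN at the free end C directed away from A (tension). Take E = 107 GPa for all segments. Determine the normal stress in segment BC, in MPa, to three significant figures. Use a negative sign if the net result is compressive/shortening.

3.99 MPa

Internal axial forces (sectioning from the free end, tension +): N_BC = 5.27 kN, N_AB = 23.07 kN.
σ_BC = N_BC/A_BC = 5270/1320 = 3.992 MPa.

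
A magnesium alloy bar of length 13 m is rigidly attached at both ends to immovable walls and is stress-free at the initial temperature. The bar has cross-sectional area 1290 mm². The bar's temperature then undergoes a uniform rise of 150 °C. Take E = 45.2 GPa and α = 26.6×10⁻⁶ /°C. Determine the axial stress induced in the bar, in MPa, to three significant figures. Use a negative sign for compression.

-180 MPa

Free thermal expansion αLΔT = 26.6e-6 · 13000 · 150 = 51.87 mm.
The walls impose strain ε = −(51.87)/13000 = -3.9900e-03; σ = Eε = 45200 · -3.9900e-03 = -180.3 MPa.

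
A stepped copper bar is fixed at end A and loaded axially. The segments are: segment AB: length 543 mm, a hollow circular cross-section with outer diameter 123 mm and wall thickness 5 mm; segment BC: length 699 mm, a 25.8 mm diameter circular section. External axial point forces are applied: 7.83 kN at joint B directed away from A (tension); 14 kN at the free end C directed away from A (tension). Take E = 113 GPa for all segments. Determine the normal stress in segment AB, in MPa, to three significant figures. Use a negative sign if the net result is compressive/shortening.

11.8 MPa

Internal axial forces (sectioning from the free end, tension +): N_BC = 14 kN, N_AB = 21.83 kN.
A_AB = 1854 mm².
σ_AB = N_AB/A_AB = 21830/1854 = 11.78 MPa.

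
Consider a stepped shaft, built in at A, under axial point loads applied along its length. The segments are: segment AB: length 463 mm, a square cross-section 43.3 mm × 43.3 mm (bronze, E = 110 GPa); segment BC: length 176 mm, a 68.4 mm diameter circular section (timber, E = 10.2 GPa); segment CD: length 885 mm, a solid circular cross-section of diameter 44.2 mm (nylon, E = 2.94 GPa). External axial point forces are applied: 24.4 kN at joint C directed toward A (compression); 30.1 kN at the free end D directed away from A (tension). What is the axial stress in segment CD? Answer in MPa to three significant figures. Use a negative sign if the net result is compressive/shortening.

19.6 MPa

Internal axial forces (sectioning from the free end, tension +): N_CD = 30.1 kN, N_BC = 5.7 kN, N_AB = 5.7 kN.
A_CD = 1534 mm².
σ_CD = N_CD/A_CD = 30100/1534 = 19.62 MPa.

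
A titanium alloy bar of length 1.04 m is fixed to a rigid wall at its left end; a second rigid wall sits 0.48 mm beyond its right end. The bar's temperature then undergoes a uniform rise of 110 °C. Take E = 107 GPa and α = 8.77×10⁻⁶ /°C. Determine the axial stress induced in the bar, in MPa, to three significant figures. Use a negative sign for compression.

-53.8 MPa

Free thermal expansion αLΔT = 8.77e-6 · 1040 · 110 = 1.003 mm.
The walls engage after the gap closes; constrained expansion = 1.003 − 0.48 = 0.5233 mm.
The walls impose strain ε = −(0.5233)/1040 = -5.0316e-04; σ = Eε = 107000 · -5.0316e-04 = -53.84 MPa.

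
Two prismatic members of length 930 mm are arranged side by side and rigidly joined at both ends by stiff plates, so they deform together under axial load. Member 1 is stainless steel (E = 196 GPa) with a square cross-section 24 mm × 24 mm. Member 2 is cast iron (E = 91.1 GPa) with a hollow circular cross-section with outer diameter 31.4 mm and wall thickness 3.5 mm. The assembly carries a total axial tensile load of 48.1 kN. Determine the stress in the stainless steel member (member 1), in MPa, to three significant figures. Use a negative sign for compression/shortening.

A_1 = 576 mm².
A_2 = 306.8 mm².
Equal strain + equilibrium ⇒ each member carries load in proportion to AE: A₁E₁ = 112900000 N, A₂E₂ = 27950000 N, ΣAE = 140800000 N.
σ₁ = P·E₁/ΣAE = 48100·196000/140800000 = 66.94 MPa.

66.9 MPa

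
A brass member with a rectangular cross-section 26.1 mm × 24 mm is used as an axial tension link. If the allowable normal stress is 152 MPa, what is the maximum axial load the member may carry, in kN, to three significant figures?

95.2 kN

A = 626.4 mm².
P_max = σ_allow · A = 152 · 626.4 = 95210 N = 95.21 kN.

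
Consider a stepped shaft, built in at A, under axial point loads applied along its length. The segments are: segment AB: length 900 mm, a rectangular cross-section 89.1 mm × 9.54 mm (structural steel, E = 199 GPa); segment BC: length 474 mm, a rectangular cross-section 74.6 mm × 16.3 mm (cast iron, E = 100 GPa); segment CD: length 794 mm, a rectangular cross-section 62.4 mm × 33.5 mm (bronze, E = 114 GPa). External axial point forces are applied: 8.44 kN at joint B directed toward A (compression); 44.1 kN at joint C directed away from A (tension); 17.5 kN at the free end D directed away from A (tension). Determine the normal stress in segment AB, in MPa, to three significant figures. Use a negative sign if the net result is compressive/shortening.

Internal axial forces (sectioning from the free end, tension +): N_CD = 17.5 kN, N_BC = 61.6 kN, N_AB = 53.16 kN.
A_AB = 850 mm².
σ_AB = N_AB/A_AB = 53160/850 = 62.54 MPa.

62.5 MPa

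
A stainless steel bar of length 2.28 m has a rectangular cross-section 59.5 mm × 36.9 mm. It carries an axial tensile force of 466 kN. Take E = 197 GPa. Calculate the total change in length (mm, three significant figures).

A = 2196 mm².
δ_mech = NL/(AE) = 466000·2280/(2196·197000) = 2.456 mm.

2.46 mm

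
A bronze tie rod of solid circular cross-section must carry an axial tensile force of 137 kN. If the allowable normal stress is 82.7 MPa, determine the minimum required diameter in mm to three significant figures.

Required area A ≥ P/σ_allow = 137000/82.7 = 1657 mm².
For a solid circular section, d ≥ √(4A/π) = 45.93 mm.

45.9 mm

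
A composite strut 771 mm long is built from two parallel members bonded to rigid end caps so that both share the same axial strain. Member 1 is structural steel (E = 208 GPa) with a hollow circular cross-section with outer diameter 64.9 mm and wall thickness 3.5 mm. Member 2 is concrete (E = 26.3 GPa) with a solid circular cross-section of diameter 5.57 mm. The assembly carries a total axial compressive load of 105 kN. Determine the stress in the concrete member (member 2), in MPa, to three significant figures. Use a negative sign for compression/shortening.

A_1 = 675.1 mm².
A_2 = 24.37 mm².
Equal strain + equilibrium ⇒ each member carries load in proportion to AE: A₁E₁ = 140400000 N, A₂E₂ = 640800 N, ΣAE = 141100000 N.
σ₂ = P·E₂/ΣAE = -105000·26300/141100000 = -19.58 MPa.

-19.6 MPa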